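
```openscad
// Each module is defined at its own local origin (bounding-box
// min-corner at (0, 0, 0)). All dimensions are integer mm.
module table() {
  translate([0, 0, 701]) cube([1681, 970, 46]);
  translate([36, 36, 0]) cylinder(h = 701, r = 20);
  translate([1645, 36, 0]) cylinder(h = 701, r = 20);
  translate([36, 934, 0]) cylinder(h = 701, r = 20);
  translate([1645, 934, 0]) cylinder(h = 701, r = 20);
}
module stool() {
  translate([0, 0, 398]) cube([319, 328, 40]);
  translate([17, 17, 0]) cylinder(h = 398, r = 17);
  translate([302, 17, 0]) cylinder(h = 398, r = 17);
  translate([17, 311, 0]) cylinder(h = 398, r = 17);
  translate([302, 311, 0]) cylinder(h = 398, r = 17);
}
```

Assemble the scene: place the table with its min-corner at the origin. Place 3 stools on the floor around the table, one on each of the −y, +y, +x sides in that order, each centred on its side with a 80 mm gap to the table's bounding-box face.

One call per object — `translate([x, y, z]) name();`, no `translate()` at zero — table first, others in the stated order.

table();
translate([681, -408, 0]) stool();
translate([681, 1050, 0]) stool();
translate([1761, 321, 0]) stool();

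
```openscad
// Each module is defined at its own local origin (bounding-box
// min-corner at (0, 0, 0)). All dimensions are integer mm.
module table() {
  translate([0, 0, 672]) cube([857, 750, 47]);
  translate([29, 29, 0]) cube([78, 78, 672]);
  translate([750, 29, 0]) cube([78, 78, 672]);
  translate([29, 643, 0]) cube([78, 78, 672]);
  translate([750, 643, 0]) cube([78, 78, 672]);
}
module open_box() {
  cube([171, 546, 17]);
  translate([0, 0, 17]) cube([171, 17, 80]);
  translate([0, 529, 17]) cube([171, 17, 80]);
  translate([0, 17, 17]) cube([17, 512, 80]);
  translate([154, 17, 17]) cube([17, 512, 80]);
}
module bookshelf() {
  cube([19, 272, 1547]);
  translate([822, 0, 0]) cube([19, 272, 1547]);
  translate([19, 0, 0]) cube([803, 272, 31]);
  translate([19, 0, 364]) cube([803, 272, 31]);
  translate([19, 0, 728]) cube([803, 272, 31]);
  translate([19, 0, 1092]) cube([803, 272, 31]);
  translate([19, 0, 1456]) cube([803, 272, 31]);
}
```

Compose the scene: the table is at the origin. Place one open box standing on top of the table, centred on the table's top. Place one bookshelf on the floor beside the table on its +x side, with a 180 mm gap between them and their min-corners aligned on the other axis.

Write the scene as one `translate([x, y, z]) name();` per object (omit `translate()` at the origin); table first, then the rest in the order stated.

table();
translate([343, 102, 719]) open_box();
translate([1037, 0, 0]) bookshelf();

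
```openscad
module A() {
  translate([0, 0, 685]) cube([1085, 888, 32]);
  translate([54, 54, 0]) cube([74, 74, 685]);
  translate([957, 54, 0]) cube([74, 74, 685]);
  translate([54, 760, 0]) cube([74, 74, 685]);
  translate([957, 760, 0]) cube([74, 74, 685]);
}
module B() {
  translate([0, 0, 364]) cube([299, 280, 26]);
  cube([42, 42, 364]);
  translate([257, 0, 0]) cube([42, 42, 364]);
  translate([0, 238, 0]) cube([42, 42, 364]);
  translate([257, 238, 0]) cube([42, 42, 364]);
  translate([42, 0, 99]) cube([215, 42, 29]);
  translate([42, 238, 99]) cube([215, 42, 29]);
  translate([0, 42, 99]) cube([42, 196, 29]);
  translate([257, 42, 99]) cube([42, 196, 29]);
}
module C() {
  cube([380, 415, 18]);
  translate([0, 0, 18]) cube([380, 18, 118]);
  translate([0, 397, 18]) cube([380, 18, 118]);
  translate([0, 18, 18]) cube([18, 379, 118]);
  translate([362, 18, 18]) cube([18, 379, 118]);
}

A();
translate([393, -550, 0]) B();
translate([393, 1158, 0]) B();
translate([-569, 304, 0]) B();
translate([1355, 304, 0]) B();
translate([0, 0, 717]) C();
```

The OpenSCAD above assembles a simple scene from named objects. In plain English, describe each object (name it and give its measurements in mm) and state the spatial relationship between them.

A is a rectangular dining table. The top is 1085×888×32 mm with its upper surface at z = 717 mm. It stands on four 74×74 mm square legs, each inset 54 mm from the nearest pair of top edges, running from the floor to the underside of the top.

B is a simple wooden stool: a rectangular seat 299 mm (x) by 280 mm (y), 26 mm thick, top face at z = 390 mm, on four square legs, each 42×42 mm in cross-section. The legs rest on z = 0, each flush with a corner of the seat. Four stretchers, 42 mm wide and 29 mm tall, connect adjacent legs with their undersides at z = 99 mm, each running between the inner faces of the legs it joins and aligned with the legs' outer faces on the other axis.

C is an open storage box with external size 380×415×136 mm and wall thickness 18 mm (the base is also 18 mm thick). The base covers the whole footprint; the four walls stand on the base, with the y-facing walls full-width and the x-facing walls fitting between their inner faces.

Four stools sit around the table at the −y, +y, −x, +x sides. The open box is on top of the table.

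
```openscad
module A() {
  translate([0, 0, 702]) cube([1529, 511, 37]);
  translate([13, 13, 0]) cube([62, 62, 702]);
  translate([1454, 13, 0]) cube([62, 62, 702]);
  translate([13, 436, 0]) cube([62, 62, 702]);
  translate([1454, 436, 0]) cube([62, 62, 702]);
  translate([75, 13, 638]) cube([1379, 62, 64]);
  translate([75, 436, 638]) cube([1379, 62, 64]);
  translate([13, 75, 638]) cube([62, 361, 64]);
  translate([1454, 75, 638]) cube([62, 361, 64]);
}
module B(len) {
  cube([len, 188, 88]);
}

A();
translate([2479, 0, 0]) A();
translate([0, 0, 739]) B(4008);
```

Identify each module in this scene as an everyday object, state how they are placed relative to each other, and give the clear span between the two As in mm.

Second table starts at x = 2479; first ends at x = 1529; clear span = 2479 − 1529 = 950 mm.

A is a table. B is a beam. A beam spans the tops of two tables. The clear span between the two tables is 950 mm.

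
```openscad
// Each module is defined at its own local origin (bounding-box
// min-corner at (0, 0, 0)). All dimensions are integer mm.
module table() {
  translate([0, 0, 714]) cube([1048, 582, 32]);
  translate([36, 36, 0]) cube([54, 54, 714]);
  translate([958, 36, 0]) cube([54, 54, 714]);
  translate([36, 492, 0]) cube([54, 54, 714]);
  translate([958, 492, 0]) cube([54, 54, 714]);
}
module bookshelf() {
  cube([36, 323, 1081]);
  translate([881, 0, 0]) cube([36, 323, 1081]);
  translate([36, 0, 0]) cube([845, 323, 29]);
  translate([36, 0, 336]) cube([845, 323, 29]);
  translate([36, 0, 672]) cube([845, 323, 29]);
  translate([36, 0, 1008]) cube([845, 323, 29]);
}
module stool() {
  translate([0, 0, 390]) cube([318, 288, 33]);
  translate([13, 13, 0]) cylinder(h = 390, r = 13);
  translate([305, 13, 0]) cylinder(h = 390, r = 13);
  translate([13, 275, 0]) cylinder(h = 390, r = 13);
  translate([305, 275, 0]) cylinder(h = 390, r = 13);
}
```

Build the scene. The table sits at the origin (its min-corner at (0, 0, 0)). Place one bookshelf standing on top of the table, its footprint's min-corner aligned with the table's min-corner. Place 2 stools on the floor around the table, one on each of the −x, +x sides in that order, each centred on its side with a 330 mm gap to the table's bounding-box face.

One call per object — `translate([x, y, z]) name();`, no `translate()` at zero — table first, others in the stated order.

table();
translate([0, 0, 746]) bookshelf();
translate([-648, 147, 0]) stool();
translate([1378, 147, 0]) stool();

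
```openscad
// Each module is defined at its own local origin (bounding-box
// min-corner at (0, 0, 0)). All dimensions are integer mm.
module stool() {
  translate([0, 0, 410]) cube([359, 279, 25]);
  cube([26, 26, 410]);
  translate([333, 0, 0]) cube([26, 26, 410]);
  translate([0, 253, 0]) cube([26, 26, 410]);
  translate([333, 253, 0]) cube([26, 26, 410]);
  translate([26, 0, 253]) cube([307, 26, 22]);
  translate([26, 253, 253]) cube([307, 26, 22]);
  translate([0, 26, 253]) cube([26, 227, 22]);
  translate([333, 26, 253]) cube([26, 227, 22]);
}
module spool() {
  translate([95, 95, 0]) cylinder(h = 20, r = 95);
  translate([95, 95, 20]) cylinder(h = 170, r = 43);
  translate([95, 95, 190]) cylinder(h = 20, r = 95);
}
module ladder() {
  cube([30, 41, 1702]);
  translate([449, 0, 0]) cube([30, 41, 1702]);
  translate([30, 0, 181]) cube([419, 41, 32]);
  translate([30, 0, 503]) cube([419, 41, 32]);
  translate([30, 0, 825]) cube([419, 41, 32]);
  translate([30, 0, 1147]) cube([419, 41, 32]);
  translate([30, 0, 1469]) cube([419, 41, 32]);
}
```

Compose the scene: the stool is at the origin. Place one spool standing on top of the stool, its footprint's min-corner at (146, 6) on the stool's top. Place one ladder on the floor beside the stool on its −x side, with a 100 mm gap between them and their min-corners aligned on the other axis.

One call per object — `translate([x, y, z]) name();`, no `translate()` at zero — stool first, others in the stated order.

stool();
translate([146, 6, 435]) spool();
translate([-579, 0, 0]) ladder();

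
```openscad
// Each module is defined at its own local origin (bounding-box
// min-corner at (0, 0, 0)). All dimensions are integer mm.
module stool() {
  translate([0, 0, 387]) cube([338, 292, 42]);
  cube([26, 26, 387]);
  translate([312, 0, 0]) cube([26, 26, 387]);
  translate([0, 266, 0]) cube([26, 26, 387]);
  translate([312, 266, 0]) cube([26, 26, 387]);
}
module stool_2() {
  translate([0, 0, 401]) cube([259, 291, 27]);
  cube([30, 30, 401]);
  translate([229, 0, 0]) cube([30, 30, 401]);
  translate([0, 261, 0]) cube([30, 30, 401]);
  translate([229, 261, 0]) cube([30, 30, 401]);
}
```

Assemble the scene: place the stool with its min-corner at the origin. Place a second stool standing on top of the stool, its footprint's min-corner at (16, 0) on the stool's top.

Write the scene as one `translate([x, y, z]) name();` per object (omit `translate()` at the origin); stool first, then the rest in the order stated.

stool();
translate([16, 0, 429]) stool_2();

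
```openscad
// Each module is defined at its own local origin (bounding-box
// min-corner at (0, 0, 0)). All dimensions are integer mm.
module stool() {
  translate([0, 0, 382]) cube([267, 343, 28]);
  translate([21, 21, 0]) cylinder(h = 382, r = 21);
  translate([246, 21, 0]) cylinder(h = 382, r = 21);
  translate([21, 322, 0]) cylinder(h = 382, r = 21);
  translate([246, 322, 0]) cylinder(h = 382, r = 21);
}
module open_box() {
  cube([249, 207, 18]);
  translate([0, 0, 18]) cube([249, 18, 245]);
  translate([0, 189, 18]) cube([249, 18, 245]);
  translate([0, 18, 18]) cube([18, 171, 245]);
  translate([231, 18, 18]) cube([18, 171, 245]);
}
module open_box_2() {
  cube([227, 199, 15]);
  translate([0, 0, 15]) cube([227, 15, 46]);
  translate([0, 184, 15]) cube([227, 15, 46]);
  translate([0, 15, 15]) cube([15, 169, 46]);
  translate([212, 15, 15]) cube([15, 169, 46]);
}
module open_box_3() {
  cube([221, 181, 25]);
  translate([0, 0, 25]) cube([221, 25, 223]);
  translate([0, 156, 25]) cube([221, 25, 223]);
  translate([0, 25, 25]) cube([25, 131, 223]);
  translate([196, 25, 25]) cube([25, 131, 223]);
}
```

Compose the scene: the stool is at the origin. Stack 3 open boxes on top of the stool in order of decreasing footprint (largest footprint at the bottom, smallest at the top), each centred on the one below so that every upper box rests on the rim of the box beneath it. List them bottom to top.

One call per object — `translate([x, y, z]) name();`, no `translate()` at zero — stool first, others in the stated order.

stool();
translate([9, 68, 410]) open_box();
translate([20, 72, 673]) open_box_2();
translate([23, 81, 734]) open_box_3();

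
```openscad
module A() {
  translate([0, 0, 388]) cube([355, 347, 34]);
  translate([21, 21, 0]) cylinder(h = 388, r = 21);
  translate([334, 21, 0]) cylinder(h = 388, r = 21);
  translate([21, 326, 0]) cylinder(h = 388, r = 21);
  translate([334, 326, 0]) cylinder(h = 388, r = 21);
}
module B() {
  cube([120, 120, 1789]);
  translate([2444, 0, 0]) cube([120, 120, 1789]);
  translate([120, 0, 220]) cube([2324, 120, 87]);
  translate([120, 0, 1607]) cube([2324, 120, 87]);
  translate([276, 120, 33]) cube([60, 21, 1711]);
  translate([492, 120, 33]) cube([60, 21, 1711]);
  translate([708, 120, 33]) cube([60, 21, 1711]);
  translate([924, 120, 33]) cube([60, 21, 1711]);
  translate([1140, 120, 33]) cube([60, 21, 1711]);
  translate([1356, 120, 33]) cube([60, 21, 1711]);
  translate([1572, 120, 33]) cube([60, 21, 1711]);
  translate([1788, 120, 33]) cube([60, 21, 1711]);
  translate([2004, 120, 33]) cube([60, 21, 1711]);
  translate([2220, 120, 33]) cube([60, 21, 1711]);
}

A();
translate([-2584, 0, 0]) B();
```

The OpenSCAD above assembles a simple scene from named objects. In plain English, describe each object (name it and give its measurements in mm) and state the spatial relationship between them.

A is a simple wooden stool: a rectangular seat 355 mm (x) by 347 mm (y), 34 mm thick, top face at z = 422 mm, on four round legs, each 42 mm in diameter. The legs rest on z = 0, each leg's axis is inset half a diameter from the nearest pair of seat edges (so the leg's bounding box is flush with the corner).

B is a fence section. Two 120×120 mm posts, 1789 mm tall, stand on the floor with a clear span of 2324 mm between their inner faces. Two horizontal rails of 120×87 mm section span the gap between the posts with their undersides at z = 220 mm and z = 1607 mm, flush with the posts' −y face. 10 pickets, each 60 mm wide, 21 mm thick and 1711 mm tall, are fixed to the +y face of the rails with their bottoms at z = 33 mm, evenly spaced across the span with equal gaps (rounded down to the nearest mm) at the −x end and between each pair — any rounding remainder accumulates at the +x end.

The fence section is on the floor beside the stool on its −x side.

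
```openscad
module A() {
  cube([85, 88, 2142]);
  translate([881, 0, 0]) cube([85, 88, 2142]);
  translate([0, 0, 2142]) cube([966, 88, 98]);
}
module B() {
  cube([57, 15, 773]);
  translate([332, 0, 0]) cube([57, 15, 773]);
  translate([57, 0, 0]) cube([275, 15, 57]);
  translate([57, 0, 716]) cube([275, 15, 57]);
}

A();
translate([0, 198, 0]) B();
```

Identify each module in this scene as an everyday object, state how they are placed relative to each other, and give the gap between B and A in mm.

The picture frame's nearest face is 110 mm from the door frame's +y face.

A is a door frame. B is a picture frame. The picture frame is on the floor beside the door frame on its +y side. The gap between the picture frame and the door frame is 110 mm.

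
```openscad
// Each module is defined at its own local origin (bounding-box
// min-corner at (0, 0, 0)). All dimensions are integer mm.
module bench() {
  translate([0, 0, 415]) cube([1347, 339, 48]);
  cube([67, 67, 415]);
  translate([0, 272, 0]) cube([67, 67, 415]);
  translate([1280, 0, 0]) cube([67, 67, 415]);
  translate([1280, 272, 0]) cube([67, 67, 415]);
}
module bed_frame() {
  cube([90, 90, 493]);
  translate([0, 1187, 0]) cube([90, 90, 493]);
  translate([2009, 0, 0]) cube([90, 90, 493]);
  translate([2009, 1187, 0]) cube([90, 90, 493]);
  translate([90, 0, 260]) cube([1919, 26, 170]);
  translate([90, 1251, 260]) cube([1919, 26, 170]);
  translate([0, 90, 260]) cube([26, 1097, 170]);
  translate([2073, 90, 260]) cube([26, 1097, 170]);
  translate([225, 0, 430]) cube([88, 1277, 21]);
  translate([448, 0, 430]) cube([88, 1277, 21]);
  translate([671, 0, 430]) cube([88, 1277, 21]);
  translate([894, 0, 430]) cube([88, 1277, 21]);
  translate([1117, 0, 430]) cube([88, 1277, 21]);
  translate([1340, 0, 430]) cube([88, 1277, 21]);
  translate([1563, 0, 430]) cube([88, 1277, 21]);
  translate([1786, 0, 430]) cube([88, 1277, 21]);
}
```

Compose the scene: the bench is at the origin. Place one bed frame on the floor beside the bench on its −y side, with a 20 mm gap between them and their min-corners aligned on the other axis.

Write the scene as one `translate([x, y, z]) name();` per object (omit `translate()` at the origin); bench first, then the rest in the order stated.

bench();
translate([0, -1297, 0]) bed_frame();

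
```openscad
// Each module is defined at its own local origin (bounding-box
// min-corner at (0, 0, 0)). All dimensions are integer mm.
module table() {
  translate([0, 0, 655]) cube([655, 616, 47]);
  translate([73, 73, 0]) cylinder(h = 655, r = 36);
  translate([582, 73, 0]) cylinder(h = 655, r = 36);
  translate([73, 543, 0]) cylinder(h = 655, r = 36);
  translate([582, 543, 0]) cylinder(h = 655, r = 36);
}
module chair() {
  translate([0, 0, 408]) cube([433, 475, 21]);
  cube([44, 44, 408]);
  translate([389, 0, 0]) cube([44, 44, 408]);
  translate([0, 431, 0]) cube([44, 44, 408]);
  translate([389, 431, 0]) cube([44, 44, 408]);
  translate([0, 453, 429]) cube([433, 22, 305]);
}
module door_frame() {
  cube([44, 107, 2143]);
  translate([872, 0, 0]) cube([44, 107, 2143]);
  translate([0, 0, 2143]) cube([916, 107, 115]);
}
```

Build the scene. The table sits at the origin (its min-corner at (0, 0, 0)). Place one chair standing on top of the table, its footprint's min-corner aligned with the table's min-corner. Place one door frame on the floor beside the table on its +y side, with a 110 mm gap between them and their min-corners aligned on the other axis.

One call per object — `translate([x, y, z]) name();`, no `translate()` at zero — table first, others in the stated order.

table();
translate([0, 0, 702]) chair();
translate([0, 726, 0]) door_frame();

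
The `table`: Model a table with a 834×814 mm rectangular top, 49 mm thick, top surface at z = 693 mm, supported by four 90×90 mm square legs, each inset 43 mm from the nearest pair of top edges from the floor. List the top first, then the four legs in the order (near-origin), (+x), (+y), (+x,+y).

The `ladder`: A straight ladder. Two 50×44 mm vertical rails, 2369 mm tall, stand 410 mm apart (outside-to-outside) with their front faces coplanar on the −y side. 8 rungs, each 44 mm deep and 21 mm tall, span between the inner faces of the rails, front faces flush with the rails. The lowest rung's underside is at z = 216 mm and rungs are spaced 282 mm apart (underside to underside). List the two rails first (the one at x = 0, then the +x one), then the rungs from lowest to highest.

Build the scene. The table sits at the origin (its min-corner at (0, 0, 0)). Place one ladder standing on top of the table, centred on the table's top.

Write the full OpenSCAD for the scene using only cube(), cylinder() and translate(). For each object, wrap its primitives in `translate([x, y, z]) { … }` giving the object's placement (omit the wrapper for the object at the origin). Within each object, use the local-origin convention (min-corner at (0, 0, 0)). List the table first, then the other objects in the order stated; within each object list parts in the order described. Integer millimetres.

translate([0, 0, 644]) cube([834, 814, 49]);
translate([43, 43, 0]) cube([90, 90, 644]);
translate([701, 43, 0]) cube([90, 90, 644]);
translate([43, 681, 0]) cube([90, 90, 644]);
translate([701, 681, 0]) cube([90, 90, 644]);
translate([212, 385, 693]) {
  cube([50, 44, 2369]);
  translate([360, 0, 0]) cube([50, 44, 2369]);
  translate([50, 0, 216]) cube([310, 44, 21]);
  translate([50, 0, 498]) cube([310, 44, 21]);
  translate([50, 0, 780]) cube([310, 44, 21]);
  translate([50, 0, 1062]) cube([310, 44, 21]);
  translate([50, 0, 1344]) cube([310, 44, 21]);
  translate([50, 0, 1626]) cube([310, 44, 21]);
  translate([50, 0, 1908]) cube([310, 44, 21]);
  translate([50, 0, 2190]) cube([310, 44, 21]);
}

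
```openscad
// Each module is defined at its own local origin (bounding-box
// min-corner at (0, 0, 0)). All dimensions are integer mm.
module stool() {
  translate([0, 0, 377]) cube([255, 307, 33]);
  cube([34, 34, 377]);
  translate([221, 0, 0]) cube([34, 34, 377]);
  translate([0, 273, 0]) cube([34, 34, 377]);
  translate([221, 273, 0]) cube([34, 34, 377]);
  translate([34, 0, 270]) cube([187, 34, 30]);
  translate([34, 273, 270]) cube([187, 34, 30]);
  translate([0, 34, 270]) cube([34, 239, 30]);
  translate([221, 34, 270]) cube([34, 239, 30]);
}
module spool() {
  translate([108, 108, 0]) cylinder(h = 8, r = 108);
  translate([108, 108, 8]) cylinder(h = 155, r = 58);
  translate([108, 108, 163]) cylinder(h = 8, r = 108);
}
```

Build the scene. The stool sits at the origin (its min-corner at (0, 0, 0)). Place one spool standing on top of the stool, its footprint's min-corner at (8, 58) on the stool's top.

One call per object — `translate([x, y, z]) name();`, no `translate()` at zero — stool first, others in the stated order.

stool();
translate([8, 58, 410]) spool();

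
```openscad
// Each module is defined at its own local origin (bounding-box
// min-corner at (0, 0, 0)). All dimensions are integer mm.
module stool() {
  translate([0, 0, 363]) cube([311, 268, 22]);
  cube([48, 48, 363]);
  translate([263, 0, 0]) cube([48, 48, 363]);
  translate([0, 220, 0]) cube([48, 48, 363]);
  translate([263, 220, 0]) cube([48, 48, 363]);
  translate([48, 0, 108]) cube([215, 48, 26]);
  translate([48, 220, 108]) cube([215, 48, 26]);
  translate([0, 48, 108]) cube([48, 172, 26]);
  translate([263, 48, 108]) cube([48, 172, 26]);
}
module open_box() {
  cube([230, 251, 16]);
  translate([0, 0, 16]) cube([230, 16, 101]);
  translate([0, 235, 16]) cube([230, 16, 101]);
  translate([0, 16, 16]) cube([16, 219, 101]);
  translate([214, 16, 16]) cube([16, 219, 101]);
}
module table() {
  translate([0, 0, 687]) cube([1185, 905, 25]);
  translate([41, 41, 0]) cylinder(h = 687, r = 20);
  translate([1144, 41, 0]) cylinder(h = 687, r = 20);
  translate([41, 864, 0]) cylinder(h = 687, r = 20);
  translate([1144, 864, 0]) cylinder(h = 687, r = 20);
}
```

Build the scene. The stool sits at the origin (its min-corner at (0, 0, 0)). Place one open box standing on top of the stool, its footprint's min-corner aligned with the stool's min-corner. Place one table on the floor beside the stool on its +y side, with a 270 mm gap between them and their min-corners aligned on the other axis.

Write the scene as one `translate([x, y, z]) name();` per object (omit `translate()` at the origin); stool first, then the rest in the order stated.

stool();
translate([0, 0, 385]) open_box();
translate([0, 538, 0]) table();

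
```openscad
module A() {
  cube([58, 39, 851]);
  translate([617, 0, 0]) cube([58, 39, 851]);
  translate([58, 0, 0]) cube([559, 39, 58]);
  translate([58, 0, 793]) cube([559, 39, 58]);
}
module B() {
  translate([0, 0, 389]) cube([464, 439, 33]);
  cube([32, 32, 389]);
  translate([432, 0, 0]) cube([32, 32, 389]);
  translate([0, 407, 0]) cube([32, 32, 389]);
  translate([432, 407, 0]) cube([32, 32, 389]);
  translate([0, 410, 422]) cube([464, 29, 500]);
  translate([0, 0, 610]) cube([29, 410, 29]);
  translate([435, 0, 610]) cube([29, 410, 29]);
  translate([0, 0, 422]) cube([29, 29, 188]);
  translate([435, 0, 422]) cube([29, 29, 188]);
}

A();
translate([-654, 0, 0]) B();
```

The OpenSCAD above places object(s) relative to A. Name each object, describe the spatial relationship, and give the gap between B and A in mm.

A is a picture frame. B is a chair. The chair is on the floor beside the picture frame on its −x side. The gap between the chair and the picture frame is 190 mm.

The chair's nearest face is 190 mm from the picture frame's −x face.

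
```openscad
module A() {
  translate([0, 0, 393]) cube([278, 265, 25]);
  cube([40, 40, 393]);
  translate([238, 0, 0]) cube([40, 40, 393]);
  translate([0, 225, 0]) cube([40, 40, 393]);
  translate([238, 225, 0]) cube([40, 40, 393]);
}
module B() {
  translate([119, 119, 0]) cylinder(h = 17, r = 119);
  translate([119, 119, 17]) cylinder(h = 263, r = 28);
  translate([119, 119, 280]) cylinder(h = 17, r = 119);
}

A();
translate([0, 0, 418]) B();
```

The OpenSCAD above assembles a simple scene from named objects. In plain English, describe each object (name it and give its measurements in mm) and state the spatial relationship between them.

A is a simple wooden stool: a rectangular seat 278 mm (x) by 265 mm (y), 25 mm thick, top face at z = 418 mm, on four square legs, each 40×40 mm in cross-section. The legs rest on z = 0, each flush with a corner of the seat.

B is a spool: two coaxial disc flanges of radius 119 mm and thickness 17 mm, joined by a core cylinder of radius 28 mm and height 263 mm. The lower flange rests on z = 0 and the three cylinders share a vertical axis.

The spool is on top of the stool.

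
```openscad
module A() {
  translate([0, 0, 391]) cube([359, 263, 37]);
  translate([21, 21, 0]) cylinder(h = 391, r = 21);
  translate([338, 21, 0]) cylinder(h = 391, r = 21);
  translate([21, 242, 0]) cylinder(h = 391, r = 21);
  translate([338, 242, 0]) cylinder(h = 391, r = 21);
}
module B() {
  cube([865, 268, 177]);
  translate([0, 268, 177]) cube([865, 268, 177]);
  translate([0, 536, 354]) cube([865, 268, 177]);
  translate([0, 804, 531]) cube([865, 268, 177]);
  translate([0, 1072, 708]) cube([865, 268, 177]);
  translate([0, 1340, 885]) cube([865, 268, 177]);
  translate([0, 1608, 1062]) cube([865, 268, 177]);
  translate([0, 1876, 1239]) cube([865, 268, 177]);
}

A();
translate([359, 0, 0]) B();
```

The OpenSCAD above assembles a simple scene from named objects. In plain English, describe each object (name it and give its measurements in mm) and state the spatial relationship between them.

A is a four-legged stool. The seat is a 359×263×37 mm slab whose top surface is at z = 428 mm; four round legs, each 42 mm in diameter, run from the floor (z = 0) to the underside of the seat, each leg's axis is inset half a diameter from the nearest pair of seat edges (so the leg's bounding box is flush with the corner).

B is a straight staircase of 8 solid steps. Each step is 865 mm wide (x), 268 mm deep (y, the going) and 177 mm tall (the rise). The first step rests on the floor; each subsequent step sits one going further in +y and one rise higher in +z, directly behind and above the previous step with no overlap.

The staircase is against the stool's +x side, with their −y faces flush.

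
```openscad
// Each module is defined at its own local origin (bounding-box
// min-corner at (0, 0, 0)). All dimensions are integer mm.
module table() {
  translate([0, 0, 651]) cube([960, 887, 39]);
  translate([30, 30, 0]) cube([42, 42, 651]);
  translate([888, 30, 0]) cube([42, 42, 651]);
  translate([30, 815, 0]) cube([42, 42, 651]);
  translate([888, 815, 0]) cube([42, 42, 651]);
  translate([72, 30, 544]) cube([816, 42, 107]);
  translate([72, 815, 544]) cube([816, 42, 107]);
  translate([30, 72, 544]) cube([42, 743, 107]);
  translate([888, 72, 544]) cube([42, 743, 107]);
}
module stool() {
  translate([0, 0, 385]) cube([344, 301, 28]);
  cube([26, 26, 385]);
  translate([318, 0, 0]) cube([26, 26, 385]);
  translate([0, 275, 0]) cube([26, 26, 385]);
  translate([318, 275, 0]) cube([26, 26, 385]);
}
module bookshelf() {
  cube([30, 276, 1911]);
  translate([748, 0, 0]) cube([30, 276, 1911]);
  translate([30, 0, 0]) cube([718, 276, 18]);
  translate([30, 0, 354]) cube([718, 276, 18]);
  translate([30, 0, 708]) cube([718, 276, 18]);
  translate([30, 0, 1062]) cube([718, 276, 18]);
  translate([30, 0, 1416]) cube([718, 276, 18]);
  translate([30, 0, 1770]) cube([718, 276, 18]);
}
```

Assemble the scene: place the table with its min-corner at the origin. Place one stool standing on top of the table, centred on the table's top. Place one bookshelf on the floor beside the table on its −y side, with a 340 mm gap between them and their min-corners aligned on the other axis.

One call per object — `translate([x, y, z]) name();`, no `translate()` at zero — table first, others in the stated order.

table();
translate([308, 293, 690]) stool();
translate([0, -616, 0]) bookshelf();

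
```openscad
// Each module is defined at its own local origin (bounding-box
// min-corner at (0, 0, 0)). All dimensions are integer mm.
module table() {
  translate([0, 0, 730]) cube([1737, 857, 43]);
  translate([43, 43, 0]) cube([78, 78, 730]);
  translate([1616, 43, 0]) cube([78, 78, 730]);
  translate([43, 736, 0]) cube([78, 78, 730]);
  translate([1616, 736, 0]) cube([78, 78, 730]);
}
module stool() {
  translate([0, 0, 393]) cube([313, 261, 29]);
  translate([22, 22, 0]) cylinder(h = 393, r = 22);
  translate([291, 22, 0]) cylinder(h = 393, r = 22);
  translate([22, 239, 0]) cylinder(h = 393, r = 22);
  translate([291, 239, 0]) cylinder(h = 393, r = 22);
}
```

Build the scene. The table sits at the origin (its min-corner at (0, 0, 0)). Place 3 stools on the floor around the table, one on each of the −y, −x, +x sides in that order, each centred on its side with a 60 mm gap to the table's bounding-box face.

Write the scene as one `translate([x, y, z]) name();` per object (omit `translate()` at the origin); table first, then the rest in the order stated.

table();
translate([712, -321, 0]) stool();
translate([-373, 298, 0]) stool();
translate([1797, 298, 0]) stool();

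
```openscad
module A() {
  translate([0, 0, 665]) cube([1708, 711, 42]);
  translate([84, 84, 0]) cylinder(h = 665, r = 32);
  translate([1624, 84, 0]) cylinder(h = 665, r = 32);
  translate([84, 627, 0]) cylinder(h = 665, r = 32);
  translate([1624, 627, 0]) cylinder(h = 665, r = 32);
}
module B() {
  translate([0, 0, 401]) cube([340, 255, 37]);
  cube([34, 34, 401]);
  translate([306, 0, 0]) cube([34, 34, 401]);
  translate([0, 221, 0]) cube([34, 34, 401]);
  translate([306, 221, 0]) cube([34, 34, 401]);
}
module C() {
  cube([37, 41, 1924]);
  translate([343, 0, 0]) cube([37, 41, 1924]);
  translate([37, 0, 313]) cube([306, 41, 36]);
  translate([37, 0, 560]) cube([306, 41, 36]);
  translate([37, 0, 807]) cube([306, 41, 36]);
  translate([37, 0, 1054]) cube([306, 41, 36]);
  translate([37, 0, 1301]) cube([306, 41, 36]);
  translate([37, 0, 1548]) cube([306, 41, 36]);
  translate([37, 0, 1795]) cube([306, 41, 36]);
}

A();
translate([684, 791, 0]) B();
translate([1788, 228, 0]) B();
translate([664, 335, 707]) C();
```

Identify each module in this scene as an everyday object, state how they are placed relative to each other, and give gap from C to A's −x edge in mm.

The ladder's min-x is at 664; the table's min-x is 0; gap = 664 mm.

A is a table. B is a stool. C is a ladder. Two stools sit around the table at the +y, +x sides. The ladder is on top of the table, centred. The gap from the ladder to the table's −x edge is 664 mm.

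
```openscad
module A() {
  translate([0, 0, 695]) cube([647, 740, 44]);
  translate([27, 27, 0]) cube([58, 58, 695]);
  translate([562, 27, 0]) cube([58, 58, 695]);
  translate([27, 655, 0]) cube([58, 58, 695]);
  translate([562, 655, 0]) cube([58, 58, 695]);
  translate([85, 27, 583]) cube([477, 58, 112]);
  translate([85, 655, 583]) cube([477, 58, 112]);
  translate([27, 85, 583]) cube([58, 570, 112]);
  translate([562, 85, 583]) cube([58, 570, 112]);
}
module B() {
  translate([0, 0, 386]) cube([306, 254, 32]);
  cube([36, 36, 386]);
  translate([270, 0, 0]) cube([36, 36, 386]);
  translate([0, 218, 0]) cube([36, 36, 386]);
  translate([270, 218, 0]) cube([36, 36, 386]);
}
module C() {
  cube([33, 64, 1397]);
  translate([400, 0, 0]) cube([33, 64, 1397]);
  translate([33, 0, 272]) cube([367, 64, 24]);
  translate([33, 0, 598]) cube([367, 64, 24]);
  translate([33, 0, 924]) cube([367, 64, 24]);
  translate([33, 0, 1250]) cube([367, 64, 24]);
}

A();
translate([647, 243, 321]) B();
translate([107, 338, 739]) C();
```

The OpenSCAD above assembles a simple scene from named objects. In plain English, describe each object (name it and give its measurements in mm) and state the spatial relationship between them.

A is a table with a 647×740 mm rectangular top, 44 mm thick, top surface at z = 739 mm, supported by four 58×58 mm square legs, each inset 27 mm from the nearest pair of top edges, running from the floor. Four apron rails, 58 mm thick and 112 mm tall, run between adjacent legs with their top edges flush with the underside of the top and their outer faces flush with the legs' outer faces.

B is a four-legged stool. The seat is 306×254 mm, 32 mm thick, top at z = 418 mm. It stands on four square legs, each 36×36 mm in cross-section, from z = 0 to the seat underside, each flush with a corner of the seat.

C is a wooden ladder with two side rails of 33×64 mm section and 1397 mm height, set 433 mm apart overall. Between them run 4 rectangular rungs (64 mm deep, 24 mm thick), front faces flush with the rails' −y face. The bottom of the first rung is 272 mm above the floor and each subsequent rung is 326 mm higher than the one below.

The stool is beside the table with their tops flush at z = 739. The ladder is on top of the table, centred.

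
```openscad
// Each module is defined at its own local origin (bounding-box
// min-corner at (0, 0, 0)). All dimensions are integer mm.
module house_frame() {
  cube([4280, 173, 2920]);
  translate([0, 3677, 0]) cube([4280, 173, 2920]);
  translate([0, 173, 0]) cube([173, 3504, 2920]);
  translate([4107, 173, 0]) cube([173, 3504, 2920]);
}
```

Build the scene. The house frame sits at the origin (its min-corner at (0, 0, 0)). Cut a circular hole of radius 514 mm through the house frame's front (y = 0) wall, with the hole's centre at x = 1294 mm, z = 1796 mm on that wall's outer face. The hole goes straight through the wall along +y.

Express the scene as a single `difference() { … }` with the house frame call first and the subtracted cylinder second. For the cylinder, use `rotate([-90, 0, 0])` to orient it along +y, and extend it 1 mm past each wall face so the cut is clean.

difference() {
  house_frame();
  translate([1294, -1, 1796]) rotate([-90, 0, 0]) cylinder(h = 175, r = 514);
}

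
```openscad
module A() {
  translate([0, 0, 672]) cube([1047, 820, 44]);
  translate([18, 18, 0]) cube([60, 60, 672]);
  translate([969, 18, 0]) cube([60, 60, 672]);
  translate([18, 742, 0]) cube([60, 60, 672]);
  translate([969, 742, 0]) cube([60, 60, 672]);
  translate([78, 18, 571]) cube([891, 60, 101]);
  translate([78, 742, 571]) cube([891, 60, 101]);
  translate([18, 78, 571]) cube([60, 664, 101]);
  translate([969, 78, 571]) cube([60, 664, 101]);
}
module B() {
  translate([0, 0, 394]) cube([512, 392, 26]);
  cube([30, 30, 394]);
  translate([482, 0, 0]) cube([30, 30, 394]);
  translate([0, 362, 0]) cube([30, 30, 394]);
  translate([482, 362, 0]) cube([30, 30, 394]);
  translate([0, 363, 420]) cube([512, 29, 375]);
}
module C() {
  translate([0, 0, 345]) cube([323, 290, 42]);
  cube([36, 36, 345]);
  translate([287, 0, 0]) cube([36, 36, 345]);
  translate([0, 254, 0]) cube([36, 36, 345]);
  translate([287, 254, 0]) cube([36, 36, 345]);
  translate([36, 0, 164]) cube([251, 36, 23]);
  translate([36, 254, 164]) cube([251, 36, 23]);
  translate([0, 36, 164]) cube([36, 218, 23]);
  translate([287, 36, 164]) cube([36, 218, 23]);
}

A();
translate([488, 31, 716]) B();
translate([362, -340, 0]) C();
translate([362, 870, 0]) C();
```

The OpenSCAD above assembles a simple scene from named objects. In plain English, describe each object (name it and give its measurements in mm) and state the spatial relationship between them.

A is a table with a 1047×820 mm rectangular top, 44 mm thick, top surface at z = 716 mm, supported by four 60×60 mm square legs, each inset 18 mm from the nearest pair of top edges, running from the floor. Four apron rails, 60 mm thick and 101 mm tall, run between adjacent legs with their top edges flush with the underside of the top and their outer faces flush with the legs' outer faces.

B is a chair: 512×392 mm seat, 26 mm thick, top at z = 420 mm, on four 30 mm square corner legs flush with the seat edges. A 29 mm thick backrest slab spans the full seat width, extending 375 mm above the seat top, its back face flush with the seat's +y edge.

C is a four-legged stool. The seat is a 323×290×42 mm slab whose top surface is at z = 387 mm; four square legs, each 36×36 mm in cross-section, run from the floor (z = 0) to the underside of the seat, each flush with a corner of the seat. Four stretchers, 36 mm wide and 23 mm tall, connect adjacent legs with their undersides at z = 164 mm, each running between the inner faces of the legs it joins and aligned with the legs' outer faces on the other axis.

The chair is on top of the table. Two stools sit around the table at the −y, +y sides.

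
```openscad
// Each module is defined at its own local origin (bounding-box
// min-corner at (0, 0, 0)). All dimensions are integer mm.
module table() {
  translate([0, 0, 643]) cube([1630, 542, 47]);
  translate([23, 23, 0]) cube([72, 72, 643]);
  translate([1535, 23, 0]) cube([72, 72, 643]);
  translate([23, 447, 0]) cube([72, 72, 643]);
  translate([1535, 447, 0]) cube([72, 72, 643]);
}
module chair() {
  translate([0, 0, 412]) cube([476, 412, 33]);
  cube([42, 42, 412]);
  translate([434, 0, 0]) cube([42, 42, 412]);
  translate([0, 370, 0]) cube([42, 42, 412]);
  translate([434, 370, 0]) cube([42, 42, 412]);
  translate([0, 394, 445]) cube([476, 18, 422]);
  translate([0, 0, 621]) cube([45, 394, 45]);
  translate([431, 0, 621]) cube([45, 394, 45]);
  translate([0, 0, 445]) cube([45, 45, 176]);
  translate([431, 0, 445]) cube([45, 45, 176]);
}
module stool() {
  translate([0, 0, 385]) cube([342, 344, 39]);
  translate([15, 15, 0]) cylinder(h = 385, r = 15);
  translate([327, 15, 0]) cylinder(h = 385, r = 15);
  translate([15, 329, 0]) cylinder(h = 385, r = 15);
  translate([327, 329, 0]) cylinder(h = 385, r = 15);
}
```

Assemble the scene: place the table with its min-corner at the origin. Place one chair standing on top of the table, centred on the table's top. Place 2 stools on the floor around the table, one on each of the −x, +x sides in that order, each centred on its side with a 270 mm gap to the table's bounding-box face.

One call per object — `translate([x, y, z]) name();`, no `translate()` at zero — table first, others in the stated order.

table();
translate([577, 65, 690]) chair();
translate([-612, 99, 0]) stool();
translate([1900, 99, 0]) stool();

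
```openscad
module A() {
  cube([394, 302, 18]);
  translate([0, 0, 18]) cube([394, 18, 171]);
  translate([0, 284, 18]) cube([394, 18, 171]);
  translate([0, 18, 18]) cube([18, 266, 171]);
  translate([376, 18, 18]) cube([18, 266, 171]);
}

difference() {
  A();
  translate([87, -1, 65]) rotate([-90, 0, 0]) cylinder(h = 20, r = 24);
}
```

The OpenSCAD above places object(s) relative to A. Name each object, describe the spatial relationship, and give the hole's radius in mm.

The subtracted cylinder has r = 24 mm.

A is an open box. The open box has a circular hole through its front wall. The hole's radius is 24 mm.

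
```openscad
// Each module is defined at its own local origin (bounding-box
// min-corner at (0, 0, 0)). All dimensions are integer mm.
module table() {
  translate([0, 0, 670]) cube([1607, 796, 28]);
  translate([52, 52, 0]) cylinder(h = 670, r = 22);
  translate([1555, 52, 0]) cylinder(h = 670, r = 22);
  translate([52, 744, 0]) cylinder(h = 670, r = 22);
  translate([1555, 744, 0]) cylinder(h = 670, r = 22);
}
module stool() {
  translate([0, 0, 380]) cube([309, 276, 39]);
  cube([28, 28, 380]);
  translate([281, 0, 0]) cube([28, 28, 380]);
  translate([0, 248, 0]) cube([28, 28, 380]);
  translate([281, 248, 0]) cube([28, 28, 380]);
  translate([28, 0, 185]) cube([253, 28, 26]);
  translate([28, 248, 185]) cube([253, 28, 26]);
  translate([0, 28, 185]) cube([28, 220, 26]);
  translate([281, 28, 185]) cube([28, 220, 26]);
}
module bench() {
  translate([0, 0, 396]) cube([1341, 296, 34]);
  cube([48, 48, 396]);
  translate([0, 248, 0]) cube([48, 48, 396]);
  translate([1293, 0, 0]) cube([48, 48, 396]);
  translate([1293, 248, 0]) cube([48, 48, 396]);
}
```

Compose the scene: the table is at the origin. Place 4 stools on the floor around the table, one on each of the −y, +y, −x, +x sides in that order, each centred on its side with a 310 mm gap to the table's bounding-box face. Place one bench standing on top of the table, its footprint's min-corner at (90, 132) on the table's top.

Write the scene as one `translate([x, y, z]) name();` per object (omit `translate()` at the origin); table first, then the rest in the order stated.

table();
translate([649, -586, 0]) stool();
translate([649, 1106, 0]) stool();
translate([-619, 260, 0]) stool();
translate([1917, 260, 0]) stool();
translate([90, 132, 698]) bench();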